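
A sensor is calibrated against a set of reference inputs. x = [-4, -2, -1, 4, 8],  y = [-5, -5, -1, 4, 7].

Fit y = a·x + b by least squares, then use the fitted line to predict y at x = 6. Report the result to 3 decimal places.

The normal system MᵀM·[a, b]ᵀ = Mᵀy is [[101, 5]; [5, 5]]·[a, b]ᵀ = [103, 0]ᵀ.
Δ = 101·5 − 5² = 480.
a = (103·5 − 5·0)/480 = 103/96; b = (101·0 − 5·103)/480 = -103/96.
At x = 6: ŷ = (103/96)·(6) + (-103/96)·(1) = 515/96.

ŷ = 5.365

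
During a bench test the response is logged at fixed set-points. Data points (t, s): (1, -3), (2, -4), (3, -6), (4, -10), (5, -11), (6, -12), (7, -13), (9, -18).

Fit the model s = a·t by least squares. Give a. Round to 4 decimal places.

XᵀX·[a]ᵀ = Xᵀs reads: 221·a = -449.
a = (-449)/221 = -2.03167.

a = -2.0317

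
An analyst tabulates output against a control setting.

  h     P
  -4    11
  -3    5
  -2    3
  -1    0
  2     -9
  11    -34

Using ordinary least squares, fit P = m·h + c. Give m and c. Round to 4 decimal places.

m = -2.8990, c = -2.5505

The normal equations are: 155·m + 3·c = -457;  3·m + 6·c = -24.
det = 155·6 − 3² = 921.
m = ((-457)·6 − 3·(-24))/921 = -890/307; c = (155·(-24) − 3·(-457))/921 = -783/307.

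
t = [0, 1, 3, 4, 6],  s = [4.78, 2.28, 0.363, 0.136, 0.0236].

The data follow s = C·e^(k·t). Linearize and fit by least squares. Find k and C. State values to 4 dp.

Taking logs, ln s = k·t + ln C, so regress ln s on t.
AᵀA = [[62.0000, 14.0000]; [14.0000, 5]], rhs = [-32.6753, -4.3663]ᵀ  (here Σt = 14.0000, Σ(t)² = 62.0000, Σln s = -4.3663, Σt·ln s = -32.6753).
Δ = 62.0000·5 − (14.0000)² = 114.0000; k = (-32.6753·5 − 14.0000·-4.3663)/114.0000 = -0.89691, ln C = (62.0000·-4.3663 − 14.0000·-32.6753)/114.0000 = 1.63808, so C = exp(1.63808) = 5.14529.

k = -0.8969, C = 5.1453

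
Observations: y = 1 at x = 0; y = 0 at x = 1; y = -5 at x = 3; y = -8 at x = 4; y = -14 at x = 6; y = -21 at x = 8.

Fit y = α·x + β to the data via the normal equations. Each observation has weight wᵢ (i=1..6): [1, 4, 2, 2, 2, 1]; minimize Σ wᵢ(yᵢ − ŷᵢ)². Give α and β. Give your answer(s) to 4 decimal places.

α = -2.8086, β = 2.7273

From the data, Σwᵢ·x·x = 190, Σwᵢ·x = 38, Σwᵢ·1 = 12.
Right-hand side: Σwᵢ·x·y = -430, Σwᵢ·y = -74.
So AᵀWA·[α, β]ᵀ = AᵀWy: [[190, 38]; [38, 12]]·[α, β]ᵀ = [-430, -74]ᵀ.
Eliminating β: 12·(row 1) − 38·(row 2) gives 836·α = 12·(-430) − 38·(-74) = -2348, so α = -587/209.
Then β = ((-74) − 38·(-587/209))/12 = 30/11.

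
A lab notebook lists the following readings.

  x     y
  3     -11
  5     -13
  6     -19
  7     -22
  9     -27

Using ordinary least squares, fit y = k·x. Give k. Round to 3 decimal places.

The normal system AᵀA·[k]ᵀ = Aᵀy is [[200]]·[k]ᵀ = [-609]ᵀ.
Hence k = -609 / 200 ≈ -3.045.

k = -3.045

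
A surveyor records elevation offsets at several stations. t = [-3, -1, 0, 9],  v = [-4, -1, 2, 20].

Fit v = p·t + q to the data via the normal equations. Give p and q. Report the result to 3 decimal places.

Sums needed: Σt·t = 91, Σt = 5, Σ1 = 4.
Moment sums: Σt·v = 193, Σv = 17.
Normal equations: [[91, 5]; [5, 4]]·[p, q]ᵀ = [193, 17]ᵀ.
Determinant 91·4 − 5² = 339.
p = (193·4 − 5·17)/339 = 229/113; q = (91·17 − 5·193)/339 = 194/113.

p = 2.027, q = 1.717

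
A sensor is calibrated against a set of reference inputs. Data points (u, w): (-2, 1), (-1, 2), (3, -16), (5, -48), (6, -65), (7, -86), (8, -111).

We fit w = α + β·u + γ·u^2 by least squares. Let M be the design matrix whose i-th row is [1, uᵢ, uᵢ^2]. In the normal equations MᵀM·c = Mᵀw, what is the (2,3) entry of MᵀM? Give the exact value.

Row 2 ↔ basis u, column 3 ↔ basis u^2, so (MᵀM)_{2,3} = Σᵢ (u)·(u^2) = (-2)·(4) + (-1)·(1) + (3)·(9) + (5)·(25) + (6)·(36) + (7)·(49) + (8)·(64) = 1214.

1214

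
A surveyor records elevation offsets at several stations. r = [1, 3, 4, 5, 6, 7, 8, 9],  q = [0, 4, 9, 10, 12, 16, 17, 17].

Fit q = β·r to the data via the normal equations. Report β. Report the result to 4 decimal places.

Compute the Gram sums: Σr·r = 281.
Right-hand side: Σr·q = 571.
Normal equations: [[281]]·[β]ᵀ = [571]ᵀ.
Hence β = 571 / 281 ≈ 2.03203.

β = 2.0320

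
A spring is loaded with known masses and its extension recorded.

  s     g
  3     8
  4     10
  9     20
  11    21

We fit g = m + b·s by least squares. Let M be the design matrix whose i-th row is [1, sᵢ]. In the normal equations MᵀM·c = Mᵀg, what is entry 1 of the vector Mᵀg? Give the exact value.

59

Entry 1 ↔ basis 1, so (Mᵀg)_{1} = Σᵢ gᵢ = (1)·(8) + (1)·(10) + (1)·(20) + (1)·(21) = 59.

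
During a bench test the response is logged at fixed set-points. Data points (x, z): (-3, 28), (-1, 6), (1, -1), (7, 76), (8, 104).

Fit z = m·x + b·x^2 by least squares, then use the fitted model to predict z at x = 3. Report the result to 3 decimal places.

Sums needed: Σx·x = 124, Σx·x^2 = 828, Σx^2·x^2 = 6580.
For Mᵀz: Σx·z = 1273, Σx^2·z = 10637.
Normal equations: [[124, 828]; [828, 6580]]·[m, b]ᵀ = [1273, 10637]ᵀ.
Eliminating b: 6580·(row 1) − 828·(row 2) gives 130336·m = 6580·1273 − 828·10637 = -431096, so m = -53887/16292.
Then b = (10637 − 828·(-53887/16292))/6580 = 16559/8146.
At x = 3: ẑ = (-53887/16292)·(3) + (16559/8146)·(9) = 136401/16292.

ẑ = 8.372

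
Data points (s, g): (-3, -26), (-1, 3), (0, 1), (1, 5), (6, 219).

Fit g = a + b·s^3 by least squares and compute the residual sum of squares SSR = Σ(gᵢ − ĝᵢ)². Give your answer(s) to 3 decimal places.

SSR = 8.783

The normal system AᵀA·[a, b]ᵀ = Aᵀg is [[5, 189]; [189, 47387]]·[a, b]ᵀ = [202, 48008]ᵀ.
Eliminating b: 47387·(row 1) − 189·(row 2) gives 201214·a = 47387·202 − 189·48008 = 498662, so a = 249331/100607.
Then b = (48008 − 189·(249331/100607))/47387 = 100931/100607.
Residuals: -139976/100607, 153421/100607, -148724/100607, 152773/100607, -17494/100607; SSR = 883594/100607.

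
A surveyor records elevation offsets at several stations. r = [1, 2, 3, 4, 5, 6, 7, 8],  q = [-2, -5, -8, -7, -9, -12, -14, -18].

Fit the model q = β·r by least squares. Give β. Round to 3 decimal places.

From the data, Σr·r = 204.
Right-hand side: Σr·q = -423.
AᵀA·[β]ᵀ = Aᵀq becomes [[204]]·[β]ᵀ = [-423]ᵀ.
β = (-423)/204 = -2.07353.

β = -2.074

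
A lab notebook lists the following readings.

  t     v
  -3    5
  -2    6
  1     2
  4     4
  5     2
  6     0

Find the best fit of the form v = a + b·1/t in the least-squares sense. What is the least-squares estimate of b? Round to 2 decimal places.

The normal equations are: 6·a + (47/60)·b = 19;  (47/60)·a + (5369/3600)·b = -19/15.
det = 6·(5369/3600) − (47/60)² = 6001/720.
a = (19·(5369/3600) − (47/60)·(-19/15))/(6001/720) = 105583/30005; b = (6·(-19/15) − (47/60)·19)/(6001/720) = -16188/6001.

b = -2.70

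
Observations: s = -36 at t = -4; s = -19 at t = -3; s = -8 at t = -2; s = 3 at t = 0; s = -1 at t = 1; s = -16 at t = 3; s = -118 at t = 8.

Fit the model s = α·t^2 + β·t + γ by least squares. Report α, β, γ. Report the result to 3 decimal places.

α = -1.980, β = 0.919, γ = 0.887

The normal equations are: 4531·α + 441·β + 103·γ = -8476;  441·α + 103·β + 3·γ = -776;  103·α + 3·β + 7·γ = -195.
Solving the 3×3 system (Gaussian elimination) gives α = -1034207/522258, β = 159945/174086, γ = 231679/261129.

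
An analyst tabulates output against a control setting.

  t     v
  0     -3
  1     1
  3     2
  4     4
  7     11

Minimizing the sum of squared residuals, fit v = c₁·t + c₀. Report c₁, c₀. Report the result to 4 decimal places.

Setting ∂/∂c₁ … = 0 gives: 75·c₁ + 15·c₀ = 100;  15·c₁ + 5·c₀ = 15.
(Σt·t = 75, Σt = 15, Σ1 = 5, Σt·v = 100, Σv = 15.)
Determinant 75·5 − 15² = 150.
c₁ = (100·5 − 15·15)/150 = 11/6; c₀ = (75·15 − 15·100)/150 = -5/2.

c₁ = 1.8333, c₀ = -2.5000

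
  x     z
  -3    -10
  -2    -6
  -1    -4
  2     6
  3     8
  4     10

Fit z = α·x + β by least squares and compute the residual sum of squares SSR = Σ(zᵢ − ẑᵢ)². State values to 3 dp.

SSR = 2.345

MᵀM·[α, β]ᵀ = Mᵀz reads: 43·α + 3·β = 122;  3·α + 6·β = 4.
Determinant 43·6 − 3² = 249.
α = (122·6 − 3·4)/249 = 240/83; β = (43·4 − 3·122)/249 = -194/249.
Residuals: -136/249, 140/249, -82/249, 248/249, 26/249, -196/249; SSR = 584/249.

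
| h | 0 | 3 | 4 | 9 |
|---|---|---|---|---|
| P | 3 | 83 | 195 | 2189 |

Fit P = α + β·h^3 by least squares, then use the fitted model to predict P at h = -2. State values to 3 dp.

P̂ = -21.300

Compute the Gram sums: Σ1 = 4, Σh^3 = 820, Σh^3·h^3 = 536266.
For MᵀP: ΣP = 2470, Σh^3·P = 1610502.
det = 4·536266 − 820² = 1472664.
α = (2470·536266 − 820·1610502)/1472664 = 991345/368166; β = (4·1610502 − 820·2470)/1472664 = 552076/184083.
At h = -2: P̂ = (991345/368166)·(1) + (552076/184083)·(-8) = -2613957/122722.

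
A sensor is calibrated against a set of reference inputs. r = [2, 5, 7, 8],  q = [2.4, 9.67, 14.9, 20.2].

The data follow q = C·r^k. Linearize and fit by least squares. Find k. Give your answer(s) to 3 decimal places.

k = 1.505

Taking logs, ln q = k·ln r + ln C, so regress ln q on ln r.
AᵀA = [[11.1814, 6.3279]; [6.3279, 4]], rhs = [15.7654, 8.8515]ᵀ  (here Σln r = 6.3279, Σ(ln r)² = 11.1814, Σln q = 8.8515, Σln r·ln q = 15.7654).
Slope k = (n·Σln r·ln q − Σln r·Σln q)/(n·Σ(ln r)² − (Σln r)²) = (4·15.7654 − 6.3279·8.8515)/4.6828 = 1.50547; ln C = (Σln q − k·Σln r)/n = -0.16874.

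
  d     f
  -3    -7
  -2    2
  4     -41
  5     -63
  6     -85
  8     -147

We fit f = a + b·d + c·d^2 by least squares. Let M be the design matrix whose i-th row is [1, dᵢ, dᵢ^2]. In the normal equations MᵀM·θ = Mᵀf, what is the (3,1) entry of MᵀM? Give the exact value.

Row 3 ↔ basis d^2, column 1 ↔ basis 1, so (MᵀM)_{3,1} = Σᵢ d^2 = (9)·(1) + (4)·(1) + (16)·(1) + (25)·(1) + (36)·(1) + (64)·(1) = 154.

154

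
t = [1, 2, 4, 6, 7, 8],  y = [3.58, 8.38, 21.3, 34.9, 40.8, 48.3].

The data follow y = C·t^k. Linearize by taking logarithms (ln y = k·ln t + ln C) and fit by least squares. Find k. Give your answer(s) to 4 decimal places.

k = 1.2602

Linearized form: ln y = k·ln t + ln C. From the 6 transformed points,
Σln t = 7.8966, Σ(ln t)² = 13.7233, Σln y = 17.5985, Σln t·ln y = 27.3587.
Equations: 13.7233·k + 7.8966·ln C = 27.3587;  7.8966·k + 6·ln C = 17.5985.
Solving (det = 19.9843): k = 1.26020, ln C = 1.27454.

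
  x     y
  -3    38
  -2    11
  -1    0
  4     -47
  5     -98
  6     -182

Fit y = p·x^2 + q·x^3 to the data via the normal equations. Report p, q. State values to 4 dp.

From the data, Σx^2·x^2 = 2275, Σx^2·x^3 = 11649, Σx^3·x^3 = 67171.
For Mᵀy: Σx^2·y = -9368, Σx^3·y = -55684.
Normal equations: [[2275, 11649]; [11649, 67171]]·[p, q]ᵀ = [-9368, -55684]ᵀ.
Eliminating q: 67171·(row 1) − 11649·(row 2) gives 17114824·p = 67171·(-9368) − 11649·(-55684) = 19404988, so p = 4851247/4278706.
Then q = ((-55684) − 11649·(4851247/4278706))/67171 = -4388317/4278706.

p = 1.1338, q = -1.0256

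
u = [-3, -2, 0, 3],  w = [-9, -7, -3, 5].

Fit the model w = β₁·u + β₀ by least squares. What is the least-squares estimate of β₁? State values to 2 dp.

β₁ = 2.33

From the data, Σu·u = 22, Σu = -2, Σ1 = 4.
For Aᵀw: Σu·w = 56, Σw = -14.
So AᵀA·[β₁, β₀]ᵀ = Aᵀw: [[22, -2]; [-2, 4]]·[β₁, β₀]ᵀ = [56, -14]ᵀ.
Eliminating β₀: 4·(row 1) − (-2)·(row 2) gives 84·β₁ = 4·56 − (-2)·(-14) = 196, so β₁ = 7/3.
Then β₀ = ((-14) − (-2)·(7/3))/4 = -7/3.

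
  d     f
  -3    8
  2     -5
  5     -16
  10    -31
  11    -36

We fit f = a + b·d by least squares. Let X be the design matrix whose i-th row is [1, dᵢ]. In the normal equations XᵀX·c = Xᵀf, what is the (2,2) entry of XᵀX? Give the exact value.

Row 2 ↔ basis d, column 2 ↔ basis d, so (XᵀX)_{2,2} = Σᵢ (d)·(d) = (-3)·(-3) + (2)·(2) + (5)·(5) + (10)·(10) + (11)·(11) = 259.

259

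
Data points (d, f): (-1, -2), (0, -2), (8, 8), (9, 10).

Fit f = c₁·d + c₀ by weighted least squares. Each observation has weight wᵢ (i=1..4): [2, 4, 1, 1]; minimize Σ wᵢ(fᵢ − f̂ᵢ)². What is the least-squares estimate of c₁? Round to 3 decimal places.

Entries of XᵀWX: Σwᵢ·d·d = 147, Σwᵢ·d = 15, Σwᵢ·1 = 8.
Right-hand side: Σwᵢ·d·f = 158, Σwᵢ·f = 6.
XᵀWX·[c₁, c₀]ᵀ = XᵀWf becomes [[147, 15]; [15, 8]]·[c₁, c₀]ᵀ = [158, 6]ᵀ.
Eliminating c₀: 8·(row 1) − 15·(row 2) gives 951·c₁ = 8·158 − 15·6 = 1174, so c₁ = 1174/951.
Then c₀ = (6 − 15·(1174/951))/8 = -496/317.

c₁ = 1.234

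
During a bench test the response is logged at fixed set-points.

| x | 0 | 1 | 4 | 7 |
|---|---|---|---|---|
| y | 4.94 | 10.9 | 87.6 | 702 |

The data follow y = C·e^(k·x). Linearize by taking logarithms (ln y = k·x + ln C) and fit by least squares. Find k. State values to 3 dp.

k = 0.704

Taking logs, ln y = k·x + ln C, so regress ln y on x.
Σx = 12.0000, Σ(x)² = 66.0000, Σln y = 15.0128, Σx·ln y = 66.1574.
Normal system: [[66.0000, 12.0000]; [12.0000, 4]]·[k, ln C]ᵀ = [66.1574, 15.0128]ᵀ.
Δ = 66.0000·4 − (12.0000)² = 120.0000; k = (66.1574·4 − 12.0000·15.0128)/120.0000 = 0.70396, ln C = (66.0000·15.0128 − 12.0000·66.1574)/120.0000 = 1.64132.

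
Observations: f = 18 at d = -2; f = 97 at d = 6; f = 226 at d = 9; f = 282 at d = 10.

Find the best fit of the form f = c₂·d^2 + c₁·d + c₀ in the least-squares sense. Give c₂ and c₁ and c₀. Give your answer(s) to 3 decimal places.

c₂ = 3.030, c₁ = -2.264, c₀ = 1.365

Sums needed: Σd^2·d^2 = 17873, Σd^2·d = 1937, Σd^2 = 221, Σd·d = 221, Σd = 23, Σ1 = 4.
Moment sums: Σd^2·f = 50070, Σd·f = 5400, Σf = 623.
Row-reducing yields c₂ = 3951/1304, c₁ = -14761/6520, c₀ = 4451/3260.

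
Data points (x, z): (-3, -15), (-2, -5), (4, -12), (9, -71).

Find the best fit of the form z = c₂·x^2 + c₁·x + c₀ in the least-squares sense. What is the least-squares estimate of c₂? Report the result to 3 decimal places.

c₂ = -1.022

With design matrix M, MᵀM = [[6914, 758, 110]; [758, 110, 8]; [110, 8, 4]] and Mᵀz = [-6098, -632, -103]ᵀ.
Solving the 3×3 system (Gaussian elimination) gives c₂ = -8641/8458, c₁ = 11125/8458, c₀ = -1208/4229.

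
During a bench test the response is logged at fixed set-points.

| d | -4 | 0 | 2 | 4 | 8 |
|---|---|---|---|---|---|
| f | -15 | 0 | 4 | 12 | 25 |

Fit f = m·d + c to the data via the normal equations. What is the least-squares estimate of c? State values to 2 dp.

c = -1.40

Compute the Gram sums: Σd·d = 100, Σd = 10, Σ1 = 5.
And Σd·f = 316, Σf = 26.
Determinant 100·5 − 10² = 400.
m = (316·5 − 10·26)/400 = 33/10; c = (100·26 − 10·316)/400 = -7/5.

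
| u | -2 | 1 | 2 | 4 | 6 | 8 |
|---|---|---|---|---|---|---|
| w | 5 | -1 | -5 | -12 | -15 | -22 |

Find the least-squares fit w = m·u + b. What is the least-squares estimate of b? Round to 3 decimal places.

b = 0.296

Entries of XᵀX: Σu·u = 125, Σu = 19, Σ1 = 6.
And Σu·w = -335, Σw = -50.
So XᵀX·[m, b]ᵀ = Xᵀw: [[125, 19]; [19, 6]]·[m, b]ᵀ = [-335, -50]ᵀ.
Determinant 125·6 − 19² = 389.
m = ((-335)·6 − 19·(-50))/389 = -1060/389; b = (125·(-50) − 19·(-335))/389 = 115/389.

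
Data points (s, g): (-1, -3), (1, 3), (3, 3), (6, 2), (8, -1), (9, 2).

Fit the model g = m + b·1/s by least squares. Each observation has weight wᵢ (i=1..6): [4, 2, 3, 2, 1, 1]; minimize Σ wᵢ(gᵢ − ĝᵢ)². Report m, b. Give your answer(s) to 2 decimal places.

Entries of MᵀWM: Σwᵢ·1 = 13, Σwᵢ·1/s = -31/72, Σwᵢ·1/s·1/s = 33265/5184.
Right-hand side: Σwᵢ·g = 8, Σwᵢ·1/s·g = 1567/72.
Eliminating b: (33265/5184)·(row 1) − (-31/72)·(row 2) gives (35957/432)·m = (33265/5184)·8 − (-31/72)·(1567/72) = 104899/1728, so m = 104899/143828.
Then b = ((1567/72) − (-31/72)·(104899/143828))/(33265/5184) = 123714/35957.

m = 0.73, b = 3.44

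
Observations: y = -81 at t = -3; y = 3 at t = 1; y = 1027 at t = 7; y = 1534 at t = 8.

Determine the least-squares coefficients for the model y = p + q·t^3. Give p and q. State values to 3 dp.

p = -0.125, q = 2.996

From the data, Σ1 = 4, Σt^3 = 829, Σt^3·t^3 = 380523.
Right-hand side: Σy = 2483, Σt^3·y = 1139859.
AᵀA·[p, q]ᵀ = Aᵀy becomes [[4, 829]; [829, 380523]]·[p, q]ᵀ = [2483, 1139859]ᵀ.
Δ = 4·380523 − 829² = 834851.
p = (2483·380523 − 829·1139859)/834851 = -104502/834851; q = (4·1139859 − 829·2483)/834851 = 2501029/834851.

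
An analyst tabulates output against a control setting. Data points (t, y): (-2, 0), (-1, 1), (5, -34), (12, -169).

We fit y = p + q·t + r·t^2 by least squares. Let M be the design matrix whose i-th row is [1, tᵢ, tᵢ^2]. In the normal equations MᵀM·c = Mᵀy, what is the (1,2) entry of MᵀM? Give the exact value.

Row 1 ↔ basis 1, column 2 ↔ basis t, so (MᵀM)_{1,2} = Σᵢ t = (1)·(-2) + (1)·(-1) + (1)·(5) + (1)·(12) = 14.

14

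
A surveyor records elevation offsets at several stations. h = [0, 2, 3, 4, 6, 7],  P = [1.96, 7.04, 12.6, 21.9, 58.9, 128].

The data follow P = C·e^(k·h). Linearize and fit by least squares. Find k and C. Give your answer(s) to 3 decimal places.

Linearized form: ln P = k·h + ln C. From the 6 transformed points,
AᵀA = [[114.0000, 22.0000]; [22.0000, 6]], rhs = [82.2695, 17.1726]ᵀ  (here Σh = 22.0000, Σ(h)² = 114.0000, Σln P = 17.1726, Σh·ln P = 82.2695).
Solving (det = 200.0000): k = 0.57910, ln C = 0.73874, so C = exp(0.73874) = 2.09330.

k = 0.579, C = 2.093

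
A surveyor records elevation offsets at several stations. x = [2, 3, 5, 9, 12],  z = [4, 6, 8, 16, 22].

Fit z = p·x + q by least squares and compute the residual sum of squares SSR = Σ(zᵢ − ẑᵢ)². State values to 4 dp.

SSR = 1.7062

From the data, Σx·x = 263, Σx = 31, Σ1 = 5.
And Σx·z = 474, Σz = 56.
AᵀA·[p, q]ᵀ = Aᵀz becomes [[263, 31]; [31, 5]]·[p, q]ᵀ = [474, 56]ᵀ.
Eliminating q: 5·(row 1) − 31·(row 2) gives 354·p = 5·474 − 31·56 = 634, so p = 317/177.
Then q = (56 − 31·(317/177))/5 = 17/177.
Residuals: 19/59, 94/177, -62/59, -38/177, 73/177; SSR = 302/177.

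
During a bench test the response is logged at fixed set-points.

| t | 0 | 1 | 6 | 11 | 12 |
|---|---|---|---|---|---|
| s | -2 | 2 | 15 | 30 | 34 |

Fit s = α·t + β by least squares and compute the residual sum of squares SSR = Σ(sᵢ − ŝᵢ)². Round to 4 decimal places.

Setting ∂/∂α … = 0 gives: 302·α + 30·β = 830;  30·α + 5·β = 79.
(Σt·t = 302, Σt = 30, Σ1 = 5, Σt·s = 830, Σs = 79.)
Determinant 302·5 − 30² = 610.
α = (830·5 − 30·79)/610 = 178/61; β = (302·79 − 30·830)/610 = -521/305.
Residuals: -89/305, 241/305, -4/5, -119/305, 211/305; SSR = 604/305.

SSR = 1.9803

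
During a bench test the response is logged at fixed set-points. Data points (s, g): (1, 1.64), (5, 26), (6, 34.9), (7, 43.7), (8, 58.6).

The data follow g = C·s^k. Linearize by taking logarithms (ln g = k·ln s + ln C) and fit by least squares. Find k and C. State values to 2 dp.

Let Y = ln g. Fitting Y = k·ln s + ln C by least squares:
XᵀX = [[13.9113, 7.4265]; [7.4265, 5]], rhs = [27.4241, 15.1534]ᵀ  (here Σln s = 7.4265, Σ(ln s)² = 13.9113, Σln g = 15.1534, Σln s·ln g = 27.4241).
Δ = 13.9113·5 − (7.4265)² = 14.4030; k = (27.4241·5 − 7.4265·15.1534)/14.4030 = 1.70683, ln C = (13.9113·15.1534 − 7.4265·27.4241)/14.4030 = 0.49551, so C = exp(0.49551) = 1.64133.

k = 1.71, C = 1.64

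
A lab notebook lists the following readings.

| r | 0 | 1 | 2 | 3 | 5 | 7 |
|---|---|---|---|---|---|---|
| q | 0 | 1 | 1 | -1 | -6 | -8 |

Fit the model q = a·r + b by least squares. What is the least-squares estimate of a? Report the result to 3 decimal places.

a = -1.382

Normal-equation sums: Σr·r = 88, Σr = 18, Σ1 = 6.
Moment sums: Σr·q = -86, Σq = -13.
AᵀA·[a, b]ᵀ = Aᵀq becomes [[88, 18]; [18, 6]]·[a, b]ᵀ = [-86, -13]ᵀ.
Δ = 88·6 − 18² = 204.
a = ((-86)·6 − 18·(-13))/204 = -47/34; b = (88·(-13) − 18·(-86))/204 = 101/51.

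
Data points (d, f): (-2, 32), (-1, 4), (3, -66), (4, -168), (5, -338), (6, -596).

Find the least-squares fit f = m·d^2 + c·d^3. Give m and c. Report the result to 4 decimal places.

Sums needed: Σd^2·d^2 = 2275, Σd^2·d^3 = 12135, Σd^3·d^3 = 67171.
Right-hand side: Σd^2·f = -33056, Σd^3·f = -183780.
So XᵀX·[m, c]ᵀ = Xᵀf: [[2275, 12135]; [12135, 67171]]·[m, c]ᵀ = [-33056, -183780]ᵀ.
det = 2275·67171 − 12135² = 5555800.
m = ((-33056)·67171 − 12135·(-183780))/5555800 = 2441431/1388950; c = (2275·(-183780) − 12135·(-33056))/5555800 = -848247/277790.

m = 1.7578, c = -3.0536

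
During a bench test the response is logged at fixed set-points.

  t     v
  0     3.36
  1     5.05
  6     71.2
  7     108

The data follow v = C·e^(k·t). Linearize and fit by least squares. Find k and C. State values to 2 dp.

With ln vᵢ as the transformed response and tᵢ as the regressor:
AᵀA = [[86.0000, 14.0000]; [14.0000, 4]], rhs = [59.9873, 11.7790]ᵀ  (here Σt = 14.0000, Σ(t)² = 86.0000, Σln v = 11.7790, Σt·ln v = 59.9873).
Δ = 86.0000·4 − (14.0000)² = 148.0000; k = (59.9873·4 − 14.0000·11.7790)/148.0000 = 0.50705, ln C = (86.0000·11.7790 − 14.0000·59.9873)/148.0000 = 1.17006, so C = exp(1.17006) = 3.22217.

k = 0.51, C = 3.22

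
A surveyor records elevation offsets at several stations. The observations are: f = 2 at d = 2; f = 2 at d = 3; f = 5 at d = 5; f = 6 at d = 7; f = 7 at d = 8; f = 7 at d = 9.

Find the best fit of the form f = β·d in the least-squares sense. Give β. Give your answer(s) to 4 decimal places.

Setting ∂/∂β … = 0 gives: 232·β = 196.
(Σd·d = 232, Σd·f = 196.)
β = 196/232 = 0.844828.

β = 0.8448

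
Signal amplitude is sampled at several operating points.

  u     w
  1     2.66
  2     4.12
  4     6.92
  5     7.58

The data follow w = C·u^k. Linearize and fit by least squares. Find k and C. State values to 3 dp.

k = 0.668, C = 2.644

Linearized form: ln w = k·ln u + ln C. From the 4 transformed points,
Σln u = 3.6889, Σ(ln u)² = 4.9926, Σln w = 6.3541, Σln u·ln w = 6.9230.
Equations: 4.9926·k + 3.6889·ln C = 6.9230;  3.6889·k + 4·ln C = 6.3541.
Slope k = (n·Σln u·ln w − Σln u·Σln w)/(n·Σ(ln u)² − (Σln u)²) = (4·6.9230 − 3.6889·6.3541)/6.3624 = 0.66838; ln C = (Σln w − k·Σln u)/n = 0.97214, so C = exp(0.97214) = 2.64359.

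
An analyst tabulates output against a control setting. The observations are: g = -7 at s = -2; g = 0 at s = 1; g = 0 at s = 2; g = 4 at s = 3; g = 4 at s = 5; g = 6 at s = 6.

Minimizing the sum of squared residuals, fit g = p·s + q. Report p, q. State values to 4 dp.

Forming MᵀM = [[79, 15]; [15, 6]] and Mᵀg = [82, 7]ᵀ gives MᵀM·[p, q]ᵀ = Mᵀg.
Δ = 79·6 − 15² = 249.
p = (82·6 − 15·7)/249 = 129/83; q = (79·7 − 15·82)/249 = -677/249.

p = 1.5542, q = -2.7189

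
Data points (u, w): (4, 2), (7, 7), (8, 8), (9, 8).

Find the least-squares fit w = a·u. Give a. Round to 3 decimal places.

a = 0.919

From the data, Σu·u = 210.
For Aᵀw: Σu·w = 193.
So AᵀA·[a]ᵀ = Aᵀw: [[210]]·[a]ᵀ = [193]ᵀ.
Hence a = 193 / 210 ≈ 0.919048.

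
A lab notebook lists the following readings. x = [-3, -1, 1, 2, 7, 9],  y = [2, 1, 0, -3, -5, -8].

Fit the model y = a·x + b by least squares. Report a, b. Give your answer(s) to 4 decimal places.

a = -0.8140, b = -0.1318

Entries of MᵀM: Σx·x = 145, Σx = 15, Σ1 = 6.
And Σx·y = -120, Σy = -13.
So MᵀM·[a, b]ᵀ = Mᵀy: [[145, 15]; [15, 6]]·[a, b]ᵀ = [-120, -13]ᵀ.
Δ = 145·6 − 15² = 645.
a = ((-120)·6 − 15·(-13))/645 = -35/43; b = (145·(-13) − 15·(-120))/645 = -17/129.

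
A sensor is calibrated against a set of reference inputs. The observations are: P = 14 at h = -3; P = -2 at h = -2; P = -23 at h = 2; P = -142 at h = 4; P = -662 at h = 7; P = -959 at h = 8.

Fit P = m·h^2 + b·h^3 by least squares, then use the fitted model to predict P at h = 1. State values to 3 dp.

The normal equations are: 6866·m + 50356·b = -96060;  50356·m + 384746·b = -727708.
(Σh^2·h^2 = 6866, Σh^2·h^3 = 50356, Σh^3·h^3 = 384746, Σh^2·P = -96060, Σh^3·P = -727708.)
det = 6866·384746 − 50356² = 105939300.
m = ((-96060)·384746 − 50356·(-727708))/105939300 = -78559178/26484825; b = (6866·(-727708) − 50356·(-96060))/105939300 = -39811442/26484825.
At h = 1: P̂ = (-78559178/26484825)·(1) + (-39811442/26484825)·(1) = -23674124/5296965.

P̂ = -4.469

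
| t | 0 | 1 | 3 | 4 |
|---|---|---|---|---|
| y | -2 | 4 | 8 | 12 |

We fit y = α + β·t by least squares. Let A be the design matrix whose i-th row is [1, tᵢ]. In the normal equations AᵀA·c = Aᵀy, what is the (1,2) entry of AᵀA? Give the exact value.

Row 1 ↔ basis 1, column 2 ↔ basis t, so (AᵀA)_{1,2} = Σᵢ t = (1)·(0) + (1)·(1) + (1)·(3) + (1)·(4) = 8.

8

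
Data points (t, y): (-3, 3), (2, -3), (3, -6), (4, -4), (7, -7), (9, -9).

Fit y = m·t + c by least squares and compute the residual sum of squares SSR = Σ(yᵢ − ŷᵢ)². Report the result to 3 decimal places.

Entries of MᵀM: Σt·t = 168, Σt = 22, Σ1 = 6.
Right-hand side: Σt·y = -179, Σy = -26.
det = 168·6 − 22² = 524.
m = ((-179)·6 − 22·(-26))/524 = -251/262; c = (168·(-26) − 22·(-179))/524 = -215/262.
Residuals: 124/131, -69/262, -302/131, 171/262, 69/131, 58/131; SSR = 1881/262.

SSR = 7.179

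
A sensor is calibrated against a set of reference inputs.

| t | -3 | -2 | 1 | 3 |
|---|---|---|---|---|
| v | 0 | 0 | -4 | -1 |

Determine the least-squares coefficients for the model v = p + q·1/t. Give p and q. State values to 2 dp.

From the data, Σ1 = 4, Σ1/t = 1/2, Σ1/t·1/t = 53/36.
For Xᵀv: Σv = -5, Σ1/t·v = -13/3.
XᵀX·[p, q]ᵀ = Xᵀv becomes [[4, 1/2]; [1/2, 53/36]]·[p, q]ᵀ = [-5, -13/3]ᵀ.
Eliminating q: (53/36)·(row 1) − (1/2)·(row 2) gives (203/36)·p = (53/36)·(-5) − (1/2)·(-13/3) = -187/36, so p = -187/203.
Then q = ((-13/3) − (1/2)·(-187/203))/(53/36) = -534/203.

p = -0.92, q = -2.63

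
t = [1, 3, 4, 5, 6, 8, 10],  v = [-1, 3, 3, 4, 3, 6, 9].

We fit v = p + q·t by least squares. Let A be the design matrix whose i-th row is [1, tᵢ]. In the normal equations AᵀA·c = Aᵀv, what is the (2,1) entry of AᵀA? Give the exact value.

Row 2 ↔ basis t, column 1 ↔ basis 1, so (AᵀA)_{2,1} = Σᵢ t = (1)·(1) + (3)·(1) + (4)·(1) + (5)·(1) + (6)·(1) + (8)·(1) + (10)·(1) = 37.

37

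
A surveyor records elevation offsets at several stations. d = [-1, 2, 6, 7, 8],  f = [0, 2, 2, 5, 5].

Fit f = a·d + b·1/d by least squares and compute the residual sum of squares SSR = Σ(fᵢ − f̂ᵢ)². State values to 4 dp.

Sums needed: Σd·d = 154, Σd·1/d = 5, Σ1/d·1/d = 37081/28224.
Moment sums: Σd·f = 91, Σ1/d·f = 449/168.
det = 154·(37081/28224) − 5² = 357491/2016.
a = (91·(37081/28224) − 5·(449/168))/(357491/2016) = 428173/714982; b = (154·(449/168) − 5·91)/(357491/2016) = -87528/357491.
Residuals: 253117/714982, 330573/357491, -554949/357491, 602707/714982, 85704/357491; SSR = 2973071/714982.

SSR = 4.1582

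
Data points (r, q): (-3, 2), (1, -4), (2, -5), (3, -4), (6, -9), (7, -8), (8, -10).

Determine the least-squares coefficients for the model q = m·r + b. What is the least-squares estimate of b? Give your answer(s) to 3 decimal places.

b = -1.924

From the data, Σr·r = 172, Σr = 24, Σ1 = 7.
Moment sums: Σr·q = -222, Σq = -38.
Eliminating b: 7·(row 1) − 24·(row 2) gives 628·m = 7·(-222) − 24·(-38) = -642, so m = -321/314.
Then b = ((-38) − 24·(-321/314))/7 = -302/157.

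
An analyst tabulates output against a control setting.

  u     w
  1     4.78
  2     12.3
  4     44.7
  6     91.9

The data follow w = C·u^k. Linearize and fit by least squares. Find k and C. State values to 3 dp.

k = 1.668, C = 4.414

Let Y = ln w. Fitting Y = k·ln u + ln C by least squares:
Σln u = 3.8712, Σ(ln u)² = 5.6127, Σln w = 12.3947, Σln u·ln w = 15.1074.
Equations: 5.6127·k + 3.8712·ln C = 15.1074;  3.8712·k + 4·ln C = 12.3947.
Δ = 5.6127·4 − (3.8712)² = 7.4645; k = (15.1074·4 − 3.8712·12.3947)/7.4645 = 1.66753, ln C = (5.6127·12.3947 − 3.8712·15.1074)/7.4645 = 1.48484, so C = exp(1.48484) = 4.41428.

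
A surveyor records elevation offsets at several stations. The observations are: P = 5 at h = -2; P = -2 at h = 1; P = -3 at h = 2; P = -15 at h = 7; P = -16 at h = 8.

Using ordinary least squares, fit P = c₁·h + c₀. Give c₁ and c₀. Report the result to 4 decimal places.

Sums needed: Σh·h = 122, Σh = 16, Σ1 = 5.
Right-hand side: Σh·P = -251, ΣP = -31.
Determinant 122·5 − 16² = 354.
c₁ = ((-251)·5 − 16·(-31))/354 = -253/118; c₀ = (122·(-31) − 16·(-251))/354 = 39/59.

c₁ = -2.1441, c₀ = 0.6610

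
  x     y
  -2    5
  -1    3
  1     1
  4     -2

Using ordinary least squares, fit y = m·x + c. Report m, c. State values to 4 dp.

m = -1.1190, c = 2.3095

AᵀA·[m, c]ᵀ = Aᵀy reads: 22·m + 2·c = -20;  2·m + 4·c = 7.
(Σx·x = 22, Σx = 2, Σ1 = 4, Σx·y = -20, Σy = 7.)
Determinant 22·4 − 2² = 84.
m = ((-20)·4 − 2·7)/84 = -47/42; c = (22·7 − 2·(-20))/84 = 97/42.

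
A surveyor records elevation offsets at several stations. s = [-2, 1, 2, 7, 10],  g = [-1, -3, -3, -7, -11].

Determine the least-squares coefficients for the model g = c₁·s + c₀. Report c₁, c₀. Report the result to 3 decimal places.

Normal-equation sums: Σs·s = 158, Σs = 18, Σ1 = 5.
Right-hand side: Σs·g = -166, Σg = -25.
det = 158·5 − 18² = 466.
c₁ = ((-166)·5 − 18·(-25))/466 = -190/233; c₀ = (158·(-25) − 18·(-166))/466 = -481/233.

c₁ = -0.815, c₀ = -2.064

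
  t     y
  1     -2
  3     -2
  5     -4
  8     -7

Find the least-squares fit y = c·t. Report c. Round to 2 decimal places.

MᵀM·[c]ᵀ = Mᵀy reads: 99·c = -84.
(Σt·t = 99, Σt·y = -84.)
c = (-84)/99 = -0.848485.

c = -0.85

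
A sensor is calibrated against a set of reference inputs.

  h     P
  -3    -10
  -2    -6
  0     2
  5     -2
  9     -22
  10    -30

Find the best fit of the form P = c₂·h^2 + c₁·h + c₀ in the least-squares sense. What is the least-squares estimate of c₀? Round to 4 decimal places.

With design matrix X, XᵀX = [[17283, 1819, 219]; [1819, 219, 19]; [219, 19, 6]] and XᵀP = [-4946, -466, -68]ᵀ.
Inverting the 3×3 Gram matrix, [c₂, c₁, c₀]ᵀ = [-27310/52183, 111166/52183, 53382/52183]ᵀ.

c₀ = 1.0230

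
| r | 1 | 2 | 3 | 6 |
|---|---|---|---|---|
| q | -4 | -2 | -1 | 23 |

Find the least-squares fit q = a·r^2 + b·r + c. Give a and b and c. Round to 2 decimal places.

a = 1.22, b = -3.21, c = -1.56

The normal equations are: 1394·a + 252·b + 50·c = 807;  252·a + 50·b + 12·c = 127;  50·a + 12·b + 4·c = 16.
Inverting the 3×3 Gram matrix, [a, b, c]ᵀ = [220/181, -1163/362, -563/362]ᵀ.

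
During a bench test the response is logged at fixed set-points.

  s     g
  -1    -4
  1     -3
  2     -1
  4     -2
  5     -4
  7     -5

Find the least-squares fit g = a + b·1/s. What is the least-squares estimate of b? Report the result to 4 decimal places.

Compute the Gram sums: Σ1 = 6, Σ1/s = 153/140, Σ1/s·1/s = 46509/19600.
For Aᵀg: Σg = -19, Σ1/s·g = -53/35.
AᵀA·[a, b]ᵀ = Aᵀg becomes [[6, 153/140]; [153/140, 46509/19600]]·[a, b]ᵀ = [-19, -53/35]ᵀ.
Eliminating b: (46509/19600)·(row 1) − (153/140)·(row 2) gives (51129/3920)·a = (46509/19600)·(-19) − (153/140)·(-53/35) = -24321/560, so a = -56749/17043.
Then b = ((-53/35) − (153/140)·(-56749/17043))/(46509/19600) = 15260/17043.

b = 0.8954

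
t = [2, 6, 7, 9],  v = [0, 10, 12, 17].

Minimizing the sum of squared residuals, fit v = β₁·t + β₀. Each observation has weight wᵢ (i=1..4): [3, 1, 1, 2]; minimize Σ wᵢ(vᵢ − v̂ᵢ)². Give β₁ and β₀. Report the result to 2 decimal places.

β₁ = 2.43, β₀ = -4.83

Entries of AᵀWA: Σwᵢ·t·t = 259, Σwᵢ·t = 37, Σwᵢ·1 = 7.
Moment sums: Σwᵢ·t·v = 450, Σwᵢ·v = 56.
AᵀWA·[β₁, β₀]ᵀ = AᵀWv becomes [[259, 37]; [37, 7]]·[β₁, β₀]ᵀ = [450, 56]ᵀ.
det = 259·7 − 37² = 444.
β₁ = (450·7 − 37·56)/444 = 539/222; β₀ = (259·56 − 37·450)/444 = -29/6.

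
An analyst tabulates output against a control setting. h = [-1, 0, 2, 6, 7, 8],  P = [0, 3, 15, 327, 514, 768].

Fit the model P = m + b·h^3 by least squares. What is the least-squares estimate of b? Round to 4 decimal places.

Normal-equation sums: Σ1 = 6, Σh^3 = 1078, Σh^3·h^3 = 426514.
Moment sums: ΣP = 1627, Σh^3·P = 640270.
So MᵀM·[m, b]ᵀ = MᵀP: [[6, 1078]; [1078, 426514]]·[m, b]ᵀ = [1627, 640270]ᵀ.
Determinant 6·426514 − 1078² = 1397000.
m = (1627·426514 − 1078·640270)/1397000 = 169419/63500; b = (6·640270 − 1078·1627)/1397000 = 1043857/698500.

b = 1.4944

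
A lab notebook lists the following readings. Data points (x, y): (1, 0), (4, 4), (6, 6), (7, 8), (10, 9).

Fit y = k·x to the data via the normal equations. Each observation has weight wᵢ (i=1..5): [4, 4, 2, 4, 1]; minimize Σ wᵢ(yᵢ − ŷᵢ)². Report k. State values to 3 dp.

Normal-equation sums: Σwᵢ·x·x = 436.
Moment sums: Σwᵢ·x·y = 450.
k = 450/436 = 1.03211.

k = 1.032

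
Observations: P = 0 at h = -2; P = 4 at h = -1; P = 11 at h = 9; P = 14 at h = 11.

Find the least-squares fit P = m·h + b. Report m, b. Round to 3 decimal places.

With design matrix A, AᵀA = [[207, 17]; [17, 4]] and AᵀP = [249, 29]ᵀ.
Δ = 207·4 − 17² = 539.
m = (249·4 − 17·29)/539 = 503/539; b = (207·29 − 17·249)/539 = 1770/539.

m = 0.933, b = 3.284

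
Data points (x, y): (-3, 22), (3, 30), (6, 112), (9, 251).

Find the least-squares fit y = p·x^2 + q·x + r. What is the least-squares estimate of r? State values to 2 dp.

r = -1.14

The normal system MᵀM·[p, q, r]ᵀ = Mᵀy is [[8019, 945, 135]; [945, 135, 15]; [135, 15, 4]]·[p, q, r]ᵀ = [24831, 2955, 415]ᵀ.
Row-reducing yields p = 131/44, q = 155/132, r = -25/22.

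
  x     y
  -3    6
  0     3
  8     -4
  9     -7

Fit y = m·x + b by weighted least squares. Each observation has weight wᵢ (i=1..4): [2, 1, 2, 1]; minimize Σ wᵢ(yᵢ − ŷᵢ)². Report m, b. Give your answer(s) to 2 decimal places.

m = -0.98, b = 3.09

Sums needed: Σwᵢ·x·x = 227, Σwᵢ·x = 19, Σwᵢ·1 = 6.
For AᵀWy: Σwᵢ·x·y = -163, Σwᵢ·y = 0.
Eliminating b: 6·(row 1) − 19·(row 2) gives 1001·m = 6·(-163) − 19·0 = -978, so m = -978/1001.
Then b = (0 − 19·(-978/1001))/6 = 3097/1001.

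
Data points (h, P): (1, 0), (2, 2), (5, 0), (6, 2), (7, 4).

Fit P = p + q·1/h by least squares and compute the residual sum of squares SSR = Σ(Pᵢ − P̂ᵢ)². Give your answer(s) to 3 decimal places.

SSR = 7.963

Setting ∂/∂p … = 0 gives: 5·p + (211/105)·q = 8;  (211/105)·p + (29507/22050)·q = 40/21.
Determinant 5·(29507/22050) − (211/105)² = 58493/22050.
p = (8·(29507/22050) − (211/105)·(40/21))/(58493/22050) = 151656/58493; q = (5·(40/21) − (211/105)·8)/(58493/22050) = -144480/58493.
Residuals: -7176/58493, 37570/58493, -122760/58493, -10590/58493, 102956/58493; SSR = 465784/58493.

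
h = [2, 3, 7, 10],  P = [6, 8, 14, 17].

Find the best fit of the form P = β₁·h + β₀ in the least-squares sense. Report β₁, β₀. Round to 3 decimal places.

Sums needed: Σh·h = 162, Σh = 22, Σ1 = 4.
Right-hand side: Σh·P = 304, ΣP = 45.
Determinant 162·4 − 22² = 164.
β₁ = (304·4 − 22·45)/164 = 113/82; β₀ = (162·45 − 22·304)/164 = 301/82.

β₁ = 1.378, β₀ = 3.671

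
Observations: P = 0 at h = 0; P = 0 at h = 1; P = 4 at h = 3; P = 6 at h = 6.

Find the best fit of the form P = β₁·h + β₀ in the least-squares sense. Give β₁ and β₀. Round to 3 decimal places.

β₁ = 1.095, β₀ = -0.238

From the data, Σh·h = 46, Σh = 10, Σ1 = 4.
And Σh·P = 48, ΣP = 10.
Normal equations: [[46, 10]; [10, 4]]·[β₁, β₀]ᵀ = [48, 10]ᵀ.
Determinant 46·4 − 10² = 84.
β₁ = (48·4 − 10·10)/84 = 23/21; β₀ = (46·10 − 10·48)/84 = -5/21.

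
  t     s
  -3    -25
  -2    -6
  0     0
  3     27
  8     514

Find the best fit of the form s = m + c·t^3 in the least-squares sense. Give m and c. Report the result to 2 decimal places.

m = 1.03, c = 1.00

Entries of AᵀA: Σ1 = 5, Σt^3 = 504, Σt^3·t^3 = 263666.
Moment sums: Σs = 510, Σt^3·s = 264620.
Normal equations: [[5, 504]; [504, 263666]]·[m, c]ᵀ = [510, 264620]ᵀ.
Δ = 5·263666 − 504² = 1064314.
m = (510·263666 − 504·264620)/1064314 = 550590/532157; c = (5·264620 − 504·510)/1064314 = 533030/532157.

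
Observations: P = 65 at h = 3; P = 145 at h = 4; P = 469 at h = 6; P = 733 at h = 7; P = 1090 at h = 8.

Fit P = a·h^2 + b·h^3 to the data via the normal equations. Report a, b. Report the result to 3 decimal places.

Sums needed: Σh^2·h^2 = 8130, Σh^2·h^3 = 58618, Σh^3·h^3 = 431274.
Moment sums: Σh^2·P = 125466, Σh^3·P = 921838.
XᵀX·[a, b]ᵀ = XᵀP becomes [[8130, 58618]; [58618, 431274]]·[a, b]ᵀ = [125466, 921838]ᵀ.
Δ = 8130·431274 − 58618² = 70187696.
a = (125466·431274 − 58618·921838)/70187696 = 9240475/8773462; b = (8130·921838 − 58618·125466)/70187696 = 17497119/8773462.

a = 1.053, b = 1.994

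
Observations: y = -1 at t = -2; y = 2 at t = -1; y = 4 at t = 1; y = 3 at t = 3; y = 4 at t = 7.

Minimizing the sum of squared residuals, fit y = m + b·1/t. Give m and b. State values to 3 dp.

Forming AᵀA = [[5, -1/42]; [-1/42, 4201/1764]] and Aᵀy = [12, 57/14]ᵀ gives AᵀA·[m, b]ᵀ = Aᵀy.
Δ = 5·(4201/1764) − (-1/42)² = 5251/441.
m = (12·(4201/1764) − (-1/42)·(57/14))/(5251/441) = 50583/21004; b = (5·(57/14) − (-1/42)·12)/(5251/441) = 18207/10502.

m = 2.408, b = 1.734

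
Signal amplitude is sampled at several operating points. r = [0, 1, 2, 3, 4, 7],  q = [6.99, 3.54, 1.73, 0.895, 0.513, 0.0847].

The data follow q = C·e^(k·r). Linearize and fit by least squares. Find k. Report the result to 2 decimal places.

k = -0.63

With ln qᵢ as the transformed response and rᵢ as the regressor:
XᵀX = [[79.0000, 17.0000]; [17.0000, 6]], rhs = [-17.9228, 0.5097]ᵀ  (here Σr = 17.0000, Σ(r)² = 79.0000, Σln q = 0.5097, Σr·ln q = -17.9228).
Solving (det = 185.0000): k = -0.62812, ln C = 1.86461.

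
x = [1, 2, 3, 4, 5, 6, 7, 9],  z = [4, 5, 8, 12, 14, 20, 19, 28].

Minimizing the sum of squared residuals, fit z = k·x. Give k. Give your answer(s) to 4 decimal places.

The normal equations are: 221·k = 661.
(Σx·x = 221, Σx·z = 661.)
k = 661/221 = 2.99095.

k = 2.9910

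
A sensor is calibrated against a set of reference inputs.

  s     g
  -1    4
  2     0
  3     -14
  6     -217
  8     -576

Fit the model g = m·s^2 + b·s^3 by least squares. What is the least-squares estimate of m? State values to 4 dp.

Entries of XᵀX: Σs^2·s^2 = 5490, Σs^2·s^3 = 40818, Σs^3·s^3 = 309594.
And Σs^2·g = -44798, Σs^3·g = -342166.
So XᵀX·[m, b]ᵀ = Xᵀg: [[5490, 40818]; [40818, 309594]]·[m, b]ᵀ = [-44798, -342166]ᵀ.
Eliminating b: 309594·(row 1) − 40818·(row 2) gives 33561936·m = 309594·(-44798) − 40818·(-342166) = 97339776, so m = 2027912/699207.
Then b = ((-342166) − 40818·(2027912/699207))/309594 = -1040137/699207.

m = 2.9003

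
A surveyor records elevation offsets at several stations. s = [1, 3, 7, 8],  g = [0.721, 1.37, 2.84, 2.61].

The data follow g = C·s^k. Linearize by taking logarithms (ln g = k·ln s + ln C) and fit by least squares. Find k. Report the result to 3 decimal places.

Taking logs, ln g = k·ln s + ln C, so regress ln g on ln s.
XᵀX = [[9.3176, 5.1240]; [5.1240, 4]], rhs = [4.3719, 1.9908]ᵀ  (here Σln s = 5.1240, Σ(ln s)² = 9.3176, Σln g = 1.9908, Σln s·ln g = 4.3719).
Δ = 9.3176·4 − (5.1240)² = 11.0154; k = (4.3719·4 − 5.1240·1.9908)/11.0154 = 0.66150, ln C = (9.3176·1.9908 − 5.1240·4.3719)/11.0154 = -0.34966.

k = 0.661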